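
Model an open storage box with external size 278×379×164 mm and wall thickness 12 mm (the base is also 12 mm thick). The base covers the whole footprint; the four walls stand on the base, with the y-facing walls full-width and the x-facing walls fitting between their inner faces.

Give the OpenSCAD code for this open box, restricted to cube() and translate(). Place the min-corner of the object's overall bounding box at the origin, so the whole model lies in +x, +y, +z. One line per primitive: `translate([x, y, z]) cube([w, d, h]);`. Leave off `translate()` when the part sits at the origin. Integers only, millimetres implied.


cube([278, 379, 12]);
translate([0, 0, 12]) cube([278, 12, 152]);
translate([0, 367, 12]) cube([278, 12, 152]);
translate([0, 12, 12]) cube([12, 355, 152]);
translate([266, 12, 12]) cube([12, 355, 152]);


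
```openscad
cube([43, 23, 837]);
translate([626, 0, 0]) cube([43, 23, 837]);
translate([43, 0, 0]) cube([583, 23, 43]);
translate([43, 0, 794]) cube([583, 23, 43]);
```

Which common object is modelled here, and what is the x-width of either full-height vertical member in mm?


A picture frame. The border width is 43 mm.

Four thin pieces enclosing a rectangular opening — a picture frame. The two full-height stiles are 837 mm tall; the top rail sits at z = 794 and is 43 mm tall, so the border above the opening is 837 − 794 = 43 mm, matching the stile x-width.


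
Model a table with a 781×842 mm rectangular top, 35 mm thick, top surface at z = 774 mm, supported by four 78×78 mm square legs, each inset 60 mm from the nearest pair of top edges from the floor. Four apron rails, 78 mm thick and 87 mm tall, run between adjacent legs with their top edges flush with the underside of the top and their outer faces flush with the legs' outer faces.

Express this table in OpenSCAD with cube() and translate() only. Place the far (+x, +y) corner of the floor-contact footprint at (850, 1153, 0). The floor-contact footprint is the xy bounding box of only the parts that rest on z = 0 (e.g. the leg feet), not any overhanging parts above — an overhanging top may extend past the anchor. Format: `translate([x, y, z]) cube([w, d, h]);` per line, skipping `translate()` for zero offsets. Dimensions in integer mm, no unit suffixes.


translate([129, 371, 739]) cube([781, 842, 35]);
translate([189, 431, 0]) cube([78, 78, 739]);
translate([772, 431, 0]) cube([78, 78, 739]);
translate([189, 1075, 0]) cube([78, 78, 739]);
translate([772, 1075, 0]) cube([78, 78, 739]);
translate([267, 431, 652]) cube([505, 78, 87]);
translate([267, 1075, 652]) cube([505, 78, 87]);
translate([189, 509, 652]) cube([78, 566, 87]);
translate([772, 509, 652]) cube([78, 566, 87]);


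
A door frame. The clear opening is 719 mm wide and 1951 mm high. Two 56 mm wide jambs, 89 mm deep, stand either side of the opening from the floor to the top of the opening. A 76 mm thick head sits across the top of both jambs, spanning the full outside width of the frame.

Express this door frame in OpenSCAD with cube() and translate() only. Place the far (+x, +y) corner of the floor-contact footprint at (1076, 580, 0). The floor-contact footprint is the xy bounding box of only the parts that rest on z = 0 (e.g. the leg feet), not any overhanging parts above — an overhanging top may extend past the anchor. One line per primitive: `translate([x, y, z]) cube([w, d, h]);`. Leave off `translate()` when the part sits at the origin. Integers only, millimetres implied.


translate([245, 491, 0]) cube([56, 89, 1951]);
translate([1020, 491, 0]) cube([56, 89, 1951]);
translate([245, 491, 1951]) cube([831, 89, 76]);


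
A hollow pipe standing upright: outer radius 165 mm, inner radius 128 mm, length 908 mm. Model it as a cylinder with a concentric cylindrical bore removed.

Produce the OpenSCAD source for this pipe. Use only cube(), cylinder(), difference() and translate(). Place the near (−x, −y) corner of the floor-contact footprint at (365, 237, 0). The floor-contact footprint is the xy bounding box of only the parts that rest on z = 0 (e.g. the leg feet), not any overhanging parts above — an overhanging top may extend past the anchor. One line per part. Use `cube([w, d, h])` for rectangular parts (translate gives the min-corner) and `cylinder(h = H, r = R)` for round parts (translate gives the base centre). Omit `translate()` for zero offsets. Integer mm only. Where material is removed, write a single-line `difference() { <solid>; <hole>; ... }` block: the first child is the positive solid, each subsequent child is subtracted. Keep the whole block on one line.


difference() { translate([530, 402, 0]) cylinder(h = 908, r = 165); translate([530, 402, 0]) cylinder(h = 908, r = 128); }


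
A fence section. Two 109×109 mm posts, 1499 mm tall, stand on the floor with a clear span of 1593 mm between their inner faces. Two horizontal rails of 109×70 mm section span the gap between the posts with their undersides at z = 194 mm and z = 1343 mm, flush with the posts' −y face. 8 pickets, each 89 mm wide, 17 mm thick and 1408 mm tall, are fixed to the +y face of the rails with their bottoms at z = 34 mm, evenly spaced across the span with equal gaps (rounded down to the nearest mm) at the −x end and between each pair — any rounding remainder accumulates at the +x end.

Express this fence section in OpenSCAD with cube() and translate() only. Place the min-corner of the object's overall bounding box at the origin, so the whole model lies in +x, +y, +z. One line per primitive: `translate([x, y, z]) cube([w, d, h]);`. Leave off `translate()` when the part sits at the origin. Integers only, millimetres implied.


cube([109, 109, 1499]);
translate([1702, 0, 0]) cube([109, 109, 1499]);
translate([109, 0, 194]) cube([1593, 109, 70]);
translate([109, 0, 1343]) cube([1593, 109, 70]);
translate([206, 109, 34]) cube([89, 17, 1408]);
translate([392, 109, 34]) cube([89, 17, 1408]);
translate([578, 109, 34]) cube([89, 17, 1408]);
translate([764, 109, 34]) cube([89, 17, 1408]);
translate([950, 109, 34]) cube([89, 17, 1408]);
translate([1136, 109, 34]) cube([89, 17, 1408]);
translate([1322, 109, 34]) cube([89, 17, 1408]);
translate([1508, 109, 34]) cube([89, 17, 1408]);


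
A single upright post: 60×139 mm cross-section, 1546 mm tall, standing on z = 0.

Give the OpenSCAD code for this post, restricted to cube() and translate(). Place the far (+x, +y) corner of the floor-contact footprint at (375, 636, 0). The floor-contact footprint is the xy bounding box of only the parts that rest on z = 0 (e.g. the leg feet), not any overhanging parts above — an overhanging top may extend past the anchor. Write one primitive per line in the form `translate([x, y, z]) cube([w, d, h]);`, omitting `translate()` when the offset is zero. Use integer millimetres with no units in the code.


translate([315, 497, 0]) cube([60, 139, 1546]);


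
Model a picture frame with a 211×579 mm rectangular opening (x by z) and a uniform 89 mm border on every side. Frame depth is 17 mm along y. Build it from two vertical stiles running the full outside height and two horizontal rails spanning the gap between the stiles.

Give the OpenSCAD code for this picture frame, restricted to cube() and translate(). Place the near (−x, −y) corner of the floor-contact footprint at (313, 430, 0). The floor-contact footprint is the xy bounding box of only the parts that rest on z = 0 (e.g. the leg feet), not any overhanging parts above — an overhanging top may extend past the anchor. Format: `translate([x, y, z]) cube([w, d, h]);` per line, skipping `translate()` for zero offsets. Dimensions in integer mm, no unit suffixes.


translate([313, 430, 0]) cube([89, 17, 757]);
translate([613, 430, 0]) cube([89, 17, 757]);
translate([402, 430, 0]) cube([211, 17, 89]);
translate([402, 430, 668]) cube([211, 17, 89]);


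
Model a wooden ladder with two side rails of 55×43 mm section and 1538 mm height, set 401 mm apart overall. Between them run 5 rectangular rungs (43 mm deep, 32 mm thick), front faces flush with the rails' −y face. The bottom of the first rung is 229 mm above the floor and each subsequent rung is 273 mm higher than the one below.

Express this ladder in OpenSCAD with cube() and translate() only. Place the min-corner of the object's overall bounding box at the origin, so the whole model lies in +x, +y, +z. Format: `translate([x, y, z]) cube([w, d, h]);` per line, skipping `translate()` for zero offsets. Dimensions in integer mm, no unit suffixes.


cube([55, 43, 1538]);
translate([346, 0, 0]) cube([55, 43, 1538]);
translate([55, 0, 229]) cube([291, 43, 32]);
translate([55, 0, 502]) cube([291, 43, 32]);
translate([55, 0, 775]) cube([291, 43, 32]);
translate([55, 0, 1048]) cube([291, 43, 32]);
translate([55, 0, 1321]) cube([291, 43, 32]);


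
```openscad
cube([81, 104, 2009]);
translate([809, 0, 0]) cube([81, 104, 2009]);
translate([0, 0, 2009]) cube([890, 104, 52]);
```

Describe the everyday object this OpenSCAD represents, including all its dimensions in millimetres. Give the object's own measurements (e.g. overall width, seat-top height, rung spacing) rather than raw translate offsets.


A door frame. The clear opening is 728 mm wide and 2009 mm high. Two 81 mm wide jambs, 104 mm deep, stand either side of the opening from the floor to the top of the opening. A 52 mm thick head sits across the top of both jambs, spanning the full outside width of the frame.


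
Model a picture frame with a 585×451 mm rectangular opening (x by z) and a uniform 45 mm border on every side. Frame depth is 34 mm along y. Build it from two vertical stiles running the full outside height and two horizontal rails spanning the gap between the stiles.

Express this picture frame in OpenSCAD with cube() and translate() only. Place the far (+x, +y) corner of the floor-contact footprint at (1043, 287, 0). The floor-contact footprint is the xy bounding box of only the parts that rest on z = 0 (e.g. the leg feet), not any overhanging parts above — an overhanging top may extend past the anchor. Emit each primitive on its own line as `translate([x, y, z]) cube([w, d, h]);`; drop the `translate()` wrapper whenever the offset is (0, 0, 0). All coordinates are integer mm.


translate([368, 253, 0]) cube([45, 34, 541]);
translate([998, 253, 0]) cube([45, 34, 541]);
translate([413, 253, 0]) cube([585, 34, 45]);
translate([413, 253, 496]) cube([585, 34, 45]);


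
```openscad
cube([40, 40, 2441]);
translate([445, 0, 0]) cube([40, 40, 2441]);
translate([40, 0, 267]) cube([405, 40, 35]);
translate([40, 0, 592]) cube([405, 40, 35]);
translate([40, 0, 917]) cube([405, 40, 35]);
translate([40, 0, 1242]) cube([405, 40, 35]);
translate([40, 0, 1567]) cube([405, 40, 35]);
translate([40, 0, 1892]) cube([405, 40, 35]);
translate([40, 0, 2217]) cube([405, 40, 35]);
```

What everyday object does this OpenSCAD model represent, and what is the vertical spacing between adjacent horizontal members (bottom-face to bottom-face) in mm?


A ladder. The rung spacing is 325 mm.

Two tall 40×40 posts with 7 short bars between them — a ladder. Adjacent rungs sit at z = 267 and z = 592, so the spacing is 592 − 267 = 325 mm.


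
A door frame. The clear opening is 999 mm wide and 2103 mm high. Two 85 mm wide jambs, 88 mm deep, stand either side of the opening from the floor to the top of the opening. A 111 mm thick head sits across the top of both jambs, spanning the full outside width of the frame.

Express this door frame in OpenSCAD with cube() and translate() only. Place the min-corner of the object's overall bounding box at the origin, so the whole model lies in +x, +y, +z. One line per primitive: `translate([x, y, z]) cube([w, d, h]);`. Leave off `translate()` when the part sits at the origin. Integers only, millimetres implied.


cube([85, 88, 2103]);
translate([1084, 0, 0]) cube([85, 88, 2103]);
translate([0, 0, 2103]) cube([1169, 88, 111]);


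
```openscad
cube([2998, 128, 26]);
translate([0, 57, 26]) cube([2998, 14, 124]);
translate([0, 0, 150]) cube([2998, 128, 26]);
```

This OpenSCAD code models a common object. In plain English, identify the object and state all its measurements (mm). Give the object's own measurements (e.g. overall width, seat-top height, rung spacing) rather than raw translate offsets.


An I-beam lying along x, 2998 mm long. Overall section height 176 mm. Two flanges 128 mm wide (y) and 26 mm thick, one on the floor and one at the top; a web 14 mm thick runs between them, centred on the flange width.


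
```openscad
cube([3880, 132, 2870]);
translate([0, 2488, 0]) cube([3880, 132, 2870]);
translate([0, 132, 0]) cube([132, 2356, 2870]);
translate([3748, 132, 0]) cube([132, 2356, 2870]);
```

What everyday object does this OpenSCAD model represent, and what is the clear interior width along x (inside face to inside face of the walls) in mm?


A house (or room) frame. The interior width is 3616 mm.

Four 2870 mm walls enclosing a rectangle with no floor or roof — a room or house frame. Outside width is 3880 mm and wall thickness is 132 mm, so the interior width is 3880 − 2 × 132 = 3616 mm.


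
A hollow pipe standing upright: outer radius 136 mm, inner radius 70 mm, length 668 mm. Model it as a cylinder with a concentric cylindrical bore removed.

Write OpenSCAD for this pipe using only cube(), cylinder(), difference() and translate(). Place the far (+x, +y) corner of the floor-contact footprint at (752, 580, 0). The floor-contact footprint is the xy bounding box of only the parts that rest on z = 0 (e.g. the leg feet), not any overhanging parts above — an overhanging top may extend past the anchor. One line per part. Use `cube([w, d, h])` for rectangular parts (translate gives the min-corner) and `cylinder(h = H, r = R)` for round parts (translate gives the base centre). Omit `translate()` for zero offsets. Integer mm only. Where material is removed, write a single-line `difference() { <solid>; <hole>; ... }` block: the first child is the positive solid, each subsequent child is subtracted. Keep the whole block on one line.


difference() { translate([616, 444, 0]) cylinder(h = 668, r = 136); translate([616, 444, 0]) cylinder(h = 668, r = 70); }


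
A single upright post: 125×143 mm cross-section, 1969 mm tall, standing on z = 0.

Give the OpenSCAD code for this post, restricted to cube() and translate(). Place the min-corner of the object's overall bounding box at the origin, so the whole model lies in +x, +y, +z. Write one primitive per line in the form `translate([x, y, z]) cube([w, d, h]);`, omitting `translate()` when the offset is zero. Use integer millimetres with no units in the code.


cube([125, 143, 1969]);


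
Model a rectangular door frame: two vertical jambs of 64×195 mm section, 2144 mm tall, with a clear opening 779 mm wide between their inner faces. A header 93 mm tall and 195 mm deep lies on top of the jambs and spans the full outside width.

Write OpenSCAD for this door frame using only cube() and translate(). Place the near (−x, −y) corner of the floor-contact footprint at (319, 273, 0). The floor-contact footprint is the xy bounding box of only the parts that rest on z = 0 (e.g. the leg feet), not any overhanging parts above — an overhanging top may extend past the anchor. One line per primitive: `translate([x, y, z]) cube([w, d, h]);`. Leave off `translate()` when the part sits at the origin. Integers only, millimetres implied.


translate([319, 273, 0]) cube([64, 195, 2144]);
translate([1162, 273, 0]) cube([64, 195, 2144]);
translate([319, 273, 2144]) cube([907, 195, 93]);


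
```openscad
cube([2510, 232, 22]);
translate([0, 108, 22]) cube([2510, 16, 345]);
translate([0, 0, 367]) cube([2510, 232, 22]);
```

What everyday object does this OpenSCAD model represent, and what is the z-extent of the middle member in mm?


An I-beam. The web height is 345 mm.

Two wide flanges with a thin centred web — an I-beam. Overall 389 mm minus two 22 mm flanges gives a web of 389 − 2·22 = 345 mm.


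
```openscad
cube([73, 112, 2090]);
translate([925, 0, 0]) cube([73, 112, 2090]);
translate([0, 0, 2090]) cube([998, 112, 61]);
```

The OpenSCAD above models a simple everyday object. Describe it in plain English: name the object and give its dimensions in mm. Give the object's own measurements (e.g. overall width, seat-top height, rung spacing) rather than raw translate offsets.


A door frame. The clear opening is 852 mm wide and 2090 mm high. Two 73 mm wide jambs, 112 mm deep, stand either side of the opening from the floor to the top of the opening. A 61 mm thick head sits across the top of both jambs, spanning the full outside width of the frame.


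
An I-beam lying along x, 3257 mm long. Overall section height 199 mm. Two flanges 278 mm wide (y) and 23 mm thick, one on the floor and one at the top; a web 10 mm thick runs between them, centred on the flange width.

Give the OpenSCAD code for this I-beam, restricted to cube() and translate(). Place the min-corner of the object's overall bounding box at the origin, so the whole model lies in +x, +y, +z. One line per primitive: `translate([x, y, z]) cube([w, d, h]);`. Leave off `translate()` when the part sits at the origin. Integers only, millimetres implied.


cube([3257, 278, 23]);
translate([0, 134, 23]) cube([3257, 10, 153]);
translate([0, 0, 176]) cube([3257, 278, 23]);


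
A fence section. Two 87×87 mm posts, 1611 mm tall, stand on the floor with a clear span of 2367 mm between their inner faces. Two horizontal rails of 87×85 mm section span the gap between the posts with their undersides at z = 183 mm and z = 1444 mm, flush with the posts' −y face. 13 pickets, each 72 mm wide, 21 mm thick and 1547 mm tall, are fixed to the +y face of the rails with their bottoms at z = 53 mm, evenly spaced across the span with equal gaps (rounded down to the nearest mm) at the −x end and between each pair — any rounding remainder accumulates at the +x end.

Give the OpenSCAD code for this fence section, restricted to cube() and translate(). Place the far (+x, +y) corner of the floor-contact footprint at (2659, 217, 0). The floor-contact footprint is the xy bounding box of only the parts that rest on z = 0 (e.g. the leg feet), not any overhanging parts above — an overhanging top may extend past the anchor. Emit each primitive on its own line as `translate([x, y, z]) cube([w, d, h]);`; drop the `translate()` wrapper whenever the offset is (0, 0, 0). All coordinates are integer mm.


translate([118, 130, 0]) cube([87, 87, 1611]);
translate([2572, 130, 0]) cube([87, 87, 1611]);
translate([205, 130, 183]) cube([2367, 87, 85]);
translate([205, 130, 1444]) cube([2367, 87, 85]);
translate([307, 217, 53]) cube([72, 21, 1547]);
translate([481, 217, 53]) cube([72, 21, 1547]);
translate([655, 217, 53]) cube([72, 21, 1547]);
translate([829, 217, 53]) cube([72, 21, 1547]);
translate([1003, 217, 53]) cube([72, 21, 1547]);
translate([1177, 217, 53]) cube([72, 21, 1547]);
translate([1351, 217, 53]) cube([72, 21, 1547]);
translate([1525, 217, 53]) cube([72, 21, 1547]);
translate([1699, 217, 53]) cube([72, 21, 1547]);
translate([1873, 217, 53]) cube([72, 21, 1547]);
translate([2047, 217, 53]) cube([72, 21, 1547]);
translate([2221, 217, 53]) cube([72, 21, 1547]);
translate([2395, 217, 53]) cube([72, 21, 1547]);


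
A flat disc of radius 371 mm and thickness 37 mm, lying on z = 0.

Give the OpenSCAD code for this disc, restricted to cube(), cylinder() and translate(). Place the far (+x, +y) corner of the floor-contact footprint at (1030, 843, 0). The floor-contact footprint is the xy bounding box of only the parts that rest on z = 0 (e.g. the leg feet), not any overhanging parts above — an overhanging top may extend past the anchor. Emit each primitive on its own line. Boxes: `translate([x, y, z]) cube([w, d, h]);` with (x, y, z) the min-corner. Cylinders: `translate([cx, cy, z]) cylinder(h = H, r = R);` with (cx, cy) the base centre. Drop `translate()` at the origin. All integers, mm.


translate([659, 472, 0]) cylinder(h = 37, r = 371);


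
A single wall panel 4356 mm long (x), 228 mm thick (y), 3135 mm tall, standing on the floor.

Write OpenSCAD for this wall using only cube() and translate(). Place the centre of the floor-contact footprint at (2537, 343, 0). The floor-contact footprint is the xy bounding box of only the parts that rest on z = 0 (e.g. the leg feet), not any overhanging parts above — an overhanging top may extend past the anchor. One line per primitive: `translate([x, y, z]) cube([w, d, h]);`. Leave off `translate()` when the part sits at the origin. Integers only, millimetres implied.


translate([359, 229, 0]) cube([4356, 228, 3135]);


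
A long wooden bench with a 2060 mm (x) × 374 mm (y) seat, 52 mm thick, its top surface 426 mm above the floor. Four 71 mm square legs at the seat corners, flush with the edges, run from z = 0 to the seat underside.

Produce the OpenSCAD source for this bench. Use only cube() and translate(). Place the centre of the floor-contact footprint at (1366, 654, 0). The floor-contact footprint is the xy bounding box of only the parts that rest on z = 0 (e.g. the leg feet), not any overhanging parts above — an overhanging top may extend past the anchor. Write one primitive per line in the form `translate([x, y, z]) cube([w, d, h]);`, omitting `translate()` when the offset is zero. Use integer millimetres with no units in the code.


translate([336, 467, 374]) cube([2060, 374, 52]);
translate([336, 467, 0]) cube([71, 71, 374]);
translate([336, 770, 0]) cube([71, 71, 374]);
translate([2325, 467, 0]) cube([71, 71, 374]);
translate([2325, 770, 0]) cube([71, 71, 374]);


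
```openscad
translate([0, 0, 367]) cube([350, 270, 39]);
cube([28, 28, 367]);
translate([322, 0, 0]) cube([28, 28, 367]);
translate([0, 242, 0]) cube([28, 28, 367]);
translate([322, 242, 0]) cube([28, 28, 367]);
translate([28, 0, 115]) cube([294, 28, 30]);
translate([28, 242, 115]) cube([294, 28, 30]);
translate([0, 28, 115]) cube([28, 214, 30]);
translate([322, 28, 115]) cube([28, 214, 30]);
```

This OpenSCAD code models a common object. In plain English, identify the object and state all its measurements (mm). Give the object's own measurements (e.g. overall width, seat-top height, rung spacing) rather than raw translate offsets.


A simple wooden stool: a rectangular seat 350 mm (x) by 270 mm (y), 39 mm thick, top face at z = 406 mm, on four square legs, each 28×28 mm in cross-section. The legs rest on z = 0, each flush with a corner of the seat. Four stretchers, 28 mm wide and 30 mm tall, connect adjacent legs with their undersides at z = 115 mm, each running between the inner faces of the legs it joins and aligned with the legs' outer faces on the other axis.


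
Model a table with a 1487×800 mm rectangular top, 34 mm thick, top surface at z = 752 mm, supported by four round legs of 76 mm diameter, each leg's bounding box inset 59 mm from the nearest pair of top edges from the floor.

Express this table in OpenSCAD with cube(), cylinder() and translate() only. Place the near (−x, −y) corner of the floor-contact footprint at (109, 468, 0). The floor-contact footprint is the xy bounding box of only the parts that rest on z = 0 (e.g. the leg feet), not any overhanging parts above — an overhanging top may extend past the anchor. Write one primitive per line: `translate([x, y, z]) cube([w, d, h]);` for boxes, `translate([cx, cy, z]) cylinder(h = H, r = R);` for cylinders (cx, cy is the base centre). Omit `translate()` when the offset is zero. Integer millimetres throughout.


translate([50, 409, 718]) cube([1487, 800, 34]);
translate([147, 506, 0]) cylinder(h = 718, r = 38);
translate([1440, 506, 0]) cylinder(h = 718, r = 38);
translate([147, 1112, 0]) cylinder(h = 718, r = 38);
translate([1440, 1112, 0]) cylinder(h = 718, r = 38);


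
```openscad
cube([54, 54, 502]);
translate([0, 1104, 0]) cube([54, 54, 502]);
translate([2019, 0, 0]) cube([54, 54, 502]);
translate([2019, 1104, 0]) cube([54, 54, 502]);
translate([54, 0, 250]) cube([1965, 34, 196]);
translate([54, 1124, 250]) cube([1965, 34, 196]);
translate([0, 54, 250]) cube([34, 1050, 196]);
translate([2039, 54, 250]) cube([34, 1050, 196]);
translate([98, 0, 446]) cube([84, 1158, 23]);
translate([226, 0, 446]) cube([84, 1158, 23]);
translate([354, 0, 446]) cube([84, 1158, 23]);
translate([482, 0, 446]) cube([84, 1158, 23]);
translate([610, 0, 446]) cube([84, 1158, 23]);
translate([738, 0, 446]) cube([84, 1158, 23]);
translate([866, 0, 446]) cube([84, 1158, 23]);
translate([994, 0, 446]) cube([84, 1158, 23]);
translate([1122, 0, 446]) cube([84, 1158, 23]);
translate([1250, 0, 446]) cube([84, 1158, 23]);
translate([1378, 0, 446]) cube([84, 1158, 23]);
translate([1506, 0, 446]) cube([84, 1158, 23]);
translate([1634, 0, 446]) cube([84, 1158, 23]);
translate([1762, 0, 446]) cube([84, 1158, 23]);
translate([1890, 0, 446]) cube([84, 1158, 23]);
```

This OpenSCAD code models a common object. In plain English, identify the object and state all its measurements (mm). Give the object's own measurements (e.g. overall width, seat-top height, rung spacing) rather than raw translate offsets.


A bed frame 2073 mm long (x) by 1158 mm wide (y). Four 54×54 mm corner posts, 502 mm tall, at the corners of the footprint. Four rails of 34 mm thickness and 196 mm height run between adjacent posts with their undersides at z = 250 mm, their outer faces flush with the outside of the frame (the two x-running rails run between the posts' inner faces; the two y-running rails run between the posts' inner faces). 15 slats, each 84 mm wide (x) and 23 mm thick, lie across the top of the two x-running rails, running the full 1158 mm width of the frame in y; along x they sit between the end posts with a 44 mm gap after the −x posts and between neighbouring slats, leaving 45 mm before the +x posts.


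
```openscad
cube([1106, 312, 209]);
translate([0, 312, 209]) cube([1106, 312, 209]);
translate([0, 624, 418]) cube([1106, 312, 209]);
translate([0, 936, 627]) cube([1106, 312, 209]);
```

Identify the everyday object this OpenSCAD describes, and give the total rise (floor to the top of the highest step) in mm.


A staircase. The total rise is 836 mm.

4 identical blocks, each offset up and back from the previous — a staircase. Each step is 209 mm tall and there are 4 of them, so the total rise is 4 × 209 = 836 mm.


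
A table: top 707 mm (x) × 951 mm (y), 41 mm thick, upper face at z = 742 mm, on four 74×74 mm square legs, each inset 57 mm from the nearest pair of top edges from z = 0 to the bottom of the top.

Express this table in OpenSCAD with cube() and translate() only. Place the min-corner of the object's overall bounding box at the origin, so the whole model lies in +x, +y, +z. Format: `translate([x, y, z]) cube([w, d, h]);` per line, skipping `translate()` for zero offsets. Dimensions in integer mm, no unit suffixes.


// leg_h = 742 - 41 = 701
translate([0, 0, 701]) cube([707, 951, 41]);
translate([57, 57, 0]) cube([74, 74, 701]);
translate([576, 57, 0]) cube([74, 74, 701]);
translate([57, 820, 0]) cube([74, 74, 701]);
translate([576, 820, 0]) cube([74, 74, 701]);


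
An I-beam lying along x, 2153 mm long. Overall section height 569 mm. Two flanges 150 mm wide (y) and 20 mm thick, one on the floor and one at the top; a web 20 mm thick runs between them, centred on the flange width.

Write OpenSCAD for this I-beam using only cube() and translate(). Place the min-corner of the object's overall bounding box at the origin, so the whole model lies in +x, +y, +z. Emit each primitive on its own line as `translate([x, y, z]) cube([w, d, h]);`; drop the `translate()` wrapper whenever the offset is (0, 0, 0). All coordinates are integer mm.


cube([2153, 150, 20]);
translate([0, 65, 20]) cube([2153, 20, 529]);
translate([0, 0, 549]) cube([2153, 150, 20]);


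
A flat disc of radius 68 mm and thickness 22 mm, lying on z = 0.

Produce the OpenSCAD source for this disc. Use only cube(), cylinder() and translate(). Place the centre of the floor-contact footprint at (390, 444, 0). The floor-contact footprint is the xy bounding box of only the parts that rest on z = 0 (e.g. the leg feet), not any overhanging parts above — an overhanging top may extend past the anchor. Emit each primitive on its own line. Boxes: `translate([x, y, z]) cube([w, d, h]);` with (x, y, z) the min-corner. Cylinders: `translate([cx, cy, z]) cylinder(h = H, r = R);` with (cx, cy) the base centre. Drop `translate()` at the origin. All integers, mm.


translate([390, 444, 0]) cylinder(h = 22, r = 68);


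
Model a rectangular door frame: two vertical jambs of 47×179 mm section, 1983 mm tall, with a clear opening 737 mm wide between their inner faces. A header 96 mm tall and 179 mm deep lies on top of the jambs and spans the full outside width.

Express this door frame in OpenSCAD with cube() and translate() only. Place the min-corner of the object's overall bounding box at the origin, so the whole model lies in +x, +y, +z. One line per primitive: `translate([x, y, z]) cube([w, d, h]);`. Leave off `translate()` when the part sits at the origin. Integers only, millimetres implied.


cube([47, 179, 1983]);
translate([784, 0, 0]) cube([47, 179, 1983]);
translate([0, 0, 1983]) cube([831, 179, 96]);


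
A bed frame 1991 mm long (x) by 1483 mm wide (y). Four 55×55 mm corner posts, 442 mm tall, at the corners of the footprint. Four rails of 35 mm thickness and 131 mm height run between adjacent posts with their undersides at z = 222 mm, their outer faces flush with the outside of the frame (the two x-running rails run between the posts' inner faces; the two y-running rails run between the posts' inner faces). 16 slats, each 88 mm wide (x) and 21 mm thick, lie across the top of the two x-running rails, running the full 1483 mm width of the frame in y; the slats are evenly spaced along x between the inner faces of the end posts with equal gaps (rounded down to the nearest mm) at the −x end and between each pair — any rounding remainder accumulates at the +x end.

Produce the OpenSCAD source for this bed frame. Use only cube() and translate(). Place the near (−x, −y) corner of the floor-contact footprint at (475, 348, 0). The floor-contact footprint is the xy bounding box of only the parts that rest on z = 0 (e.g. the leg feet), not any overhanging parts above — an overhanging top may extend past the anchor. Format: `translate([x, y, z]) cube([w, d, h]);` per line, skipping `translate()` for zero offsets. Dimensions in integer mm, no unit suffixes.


// slat z = rail_z + rail_h = 222 + 131 = 353
// slat gap = ⌊(1881 − 16·88) / 17⌋ = 27
translate([475, 348, 0]) cube([55, 55, 442]);
translate([475, 1776, 0]) cube([55, 55, 442]);
translate([2411, 348, 0]) cube([55, 55, 442]);
translate([2411, 1776, 0]) cube([55, 55, 442]);
translate([530, 348, 222]) cube([1881, 35, 131]);
translate([530, 1796, 222]) cube([1881, 35, 131]);
translate([475, 403, 222]) cube([35, 1373, 131]);
translate([2431, 403, 222]) cube([35, 1373, 131]);
translate([557, 348, 353]) cube([88, 1483, 21]);
translate([672, 348, 353]) cube([88, 1483, 21]);
translate([787, 348, 353]) cube([88, 1483, 21]);
translate([902, 348, 353]) cube([88, 1483, 21]);
translate([1017, 348, 353]) cube([88, 1483, 21]);
translate([1132, 348, 353]) cube([88, 1483, 21]);
translate([1247, 348, 353]) cube([88, 1483, 21]);
translate([1362, 348, 353]) cube([88, 1483, 21]);
translate([1477, 348, 353]) cube([88, 1483, 21]);
translate([1592, 348, 353]) cube([88, 1483, 21]);
translate([1707, 348, 353]) cube([88, 1483, 21]);
translate([1822, 348, 353]) cube([88, 1483, 21]);
translate([1937, 348, 353]) cube([88, 1483, 21]);
translate([2052, 348, 353]) cube([88, 1483, 21]);
translate([2167, 348, 353]) cube([88, 1483, 21]);
translate([2282, 348, 353]) cube([88, 1483, 21]);


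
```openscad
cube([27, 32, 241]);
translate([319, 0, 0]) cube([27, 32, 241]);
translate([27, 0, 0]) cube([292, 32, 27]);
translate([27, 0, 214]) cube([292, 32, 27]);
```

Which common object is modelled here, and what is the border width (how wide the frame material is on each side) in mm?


A picture frame. The border width is 27 mm.

Four thin pieces enclosing a rectangular opening — a picture frame. The two full-height stiles are 241 mm tall; the top rail sits at z = 214 and is 27 mm tall, so the border above the opening is 241 − 214 = 27 mm, matching the stile x-width.


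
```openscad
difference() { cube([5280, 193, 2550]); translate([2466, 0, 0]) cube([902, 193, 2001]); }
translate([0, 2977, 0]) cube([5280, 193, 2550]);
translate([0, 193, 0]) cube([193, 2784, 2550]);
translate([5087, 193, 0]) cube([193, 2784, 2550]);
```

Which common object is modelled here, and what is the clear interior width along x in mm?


A single room. The interior width is 4894 mm.

Four walls enclosing a rectangle with a door in the front wall — a room. Outside width 5280 minus two 193 mm walls gives 4894 mm.


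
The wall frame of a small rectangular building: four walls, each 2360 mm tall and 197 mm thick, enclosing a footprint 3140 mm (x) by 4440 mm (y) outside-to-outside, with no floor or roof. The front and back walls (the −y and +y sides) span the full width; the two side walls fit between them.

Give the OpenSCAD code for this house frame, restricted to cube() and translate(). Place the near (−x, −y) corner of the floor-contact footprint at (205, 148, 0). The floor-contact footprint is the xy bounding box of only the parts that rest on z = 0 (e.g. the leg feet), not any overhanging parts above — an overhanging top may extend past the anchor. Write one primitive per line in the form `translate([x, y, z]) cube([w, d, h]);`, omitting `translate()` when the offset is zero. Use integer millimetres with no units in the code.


translate([205, 148, 0]) cube([3140, 197, 2360]);
translate([205, 4391, 0]) cube([3140, 197, 2360]);
translate([205, 345, 0]) cube([197, 4046, 2360]);
translate([3148, 345, 0]) cube([197, 4046, 2360]);


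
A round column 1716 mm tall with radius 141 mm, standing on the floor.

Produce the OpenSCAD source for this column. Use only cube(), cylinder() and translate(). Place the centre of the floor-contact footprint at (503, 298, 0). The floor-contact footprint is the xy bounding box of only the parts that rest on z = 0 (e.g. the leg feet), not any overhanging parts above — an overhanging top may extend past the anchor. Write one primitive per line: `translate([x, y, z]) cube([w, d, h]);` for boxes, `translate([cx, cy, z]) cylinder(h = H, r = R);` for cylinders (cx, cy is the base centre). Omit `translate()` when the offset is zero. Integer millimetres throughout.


translate([503, 298, 0]) cylinder(h = 1716, r = 141);


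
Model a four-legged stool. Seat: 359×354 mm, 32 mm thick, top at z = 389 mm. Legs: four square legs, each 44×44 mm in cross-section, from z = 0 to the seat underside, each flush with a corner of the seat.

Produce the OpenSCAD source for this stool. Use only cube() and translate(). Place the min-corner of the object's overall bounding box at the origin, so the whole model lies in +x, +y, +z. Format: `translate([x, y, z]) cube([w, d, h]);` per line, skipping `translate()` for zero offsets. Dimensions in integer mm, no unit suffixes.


translate([0, 0, 357]) cube([359, 354, 32]);
cube([44, 44, 357]);
translate([315, 0, 0]) cube([44, 44, 357]);
translate([0, 310, 0]) cube([44, 44, 357]);
translate([315, 310, 0]) cube([44, 44, 357]);


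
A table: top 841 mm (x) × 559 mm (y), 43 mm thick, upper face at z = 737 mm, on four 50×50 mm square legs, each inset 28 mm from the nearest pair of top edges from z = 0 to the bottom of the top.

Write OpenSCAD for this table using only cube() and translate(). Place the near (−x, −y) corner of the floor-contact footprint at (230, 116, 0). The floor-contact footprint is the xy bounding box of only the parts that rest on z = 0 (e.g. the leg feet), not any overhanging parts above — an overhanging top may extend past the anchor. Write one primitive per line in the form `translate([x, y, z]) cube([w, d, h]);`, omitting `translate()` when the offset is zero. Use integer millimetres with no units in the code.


translate([202, 88, 694]) cube([841, 559, 43]);
translate([230, 116, 0]) cube([50, 50, 694]);
translate([965, 116, 0]) cube([50, 50, 694]);
translate([230, 569, 0]) cube([50, 50, 694]);
translate([965, 569, 0]) cube([50, 50, 694]);


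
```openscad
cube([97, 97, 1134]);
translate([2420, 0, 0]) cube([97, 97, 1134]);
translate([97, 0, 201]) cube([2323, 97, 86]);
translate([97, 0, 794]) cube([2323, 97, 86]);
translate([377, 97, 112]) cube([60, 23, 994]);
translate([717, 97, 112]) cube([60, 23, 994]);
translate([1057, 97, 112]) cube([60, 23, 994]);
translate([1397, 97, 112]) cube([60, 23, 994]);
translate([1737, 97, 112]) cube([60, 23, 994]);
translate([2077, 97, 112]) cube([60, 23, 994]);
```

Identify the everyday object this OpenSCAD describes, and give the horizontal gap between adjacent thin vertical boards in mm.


A fence section. The picket gap is 280 mm.

Two posts, two rails, 6 pickets — a fence section. Span 2323 mm holds 6 pickets of 60 mm with 7 equal gaps: ⌊(2323 − 6·60) / 7⌋ = 280 mm.


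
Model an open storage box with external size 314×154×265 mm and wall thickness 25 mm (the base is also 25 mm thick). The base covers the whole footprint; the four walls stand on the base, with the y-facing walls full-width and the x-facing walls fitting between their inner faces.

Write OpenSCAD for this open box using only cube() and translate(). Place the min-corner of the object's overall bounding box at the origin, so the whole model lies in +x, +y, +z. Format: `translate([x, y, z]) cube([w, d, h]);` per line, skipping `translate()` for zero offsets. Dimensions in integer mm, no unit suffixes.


cube([314, 154, 25]);
translate([0, 0, 25]) cube([314, 25, 240]);
translate([0, 129, 25]) cube([314, 25, 240]);
translate([0, 25, 25]) cube([25, 104, 240]);
translate([289, 25, 25]) cube([25, 104, 240]);


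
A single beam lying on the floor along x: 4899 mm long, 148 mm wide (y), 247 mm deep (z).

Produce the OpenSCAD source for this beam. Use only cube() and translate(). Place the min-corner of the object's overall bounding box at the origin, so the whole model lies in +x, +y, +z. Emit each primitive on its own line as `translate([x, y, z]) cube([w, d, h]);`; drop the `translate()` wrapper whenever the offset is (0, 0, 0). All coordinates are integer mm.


cube([4899, 148, 247]);


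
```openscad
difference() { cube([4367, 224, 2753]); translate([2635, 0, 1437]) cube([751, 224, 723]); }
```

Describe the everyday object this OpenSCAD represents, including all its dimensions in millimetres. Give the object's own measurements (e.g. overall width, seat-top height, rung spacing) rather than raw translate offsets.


A wall 4367 mm long (x), 224 mm thick (y), 2753 mm tall, with a rectangular window opening cut through it. The opening is 751 mm wide and 723 mm tall; its sill is at z = 1437 mm and its near (−x) edge is 2635 mm from the wall's −x end. The opening passes through the full wall thickness.


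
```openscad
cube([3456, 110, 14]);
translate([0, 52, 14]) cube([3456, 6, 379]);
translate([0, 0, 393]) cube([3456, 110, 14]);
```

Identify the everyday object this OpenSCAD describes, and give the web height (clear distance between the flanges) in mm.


An I-beam. The web height is 379 mm.

Two wide flanges with a thin centred web — an I-beam. Overall 407 mm minus two 14 mm flanges gives a web of 407 − 2·14 = 379 mm.


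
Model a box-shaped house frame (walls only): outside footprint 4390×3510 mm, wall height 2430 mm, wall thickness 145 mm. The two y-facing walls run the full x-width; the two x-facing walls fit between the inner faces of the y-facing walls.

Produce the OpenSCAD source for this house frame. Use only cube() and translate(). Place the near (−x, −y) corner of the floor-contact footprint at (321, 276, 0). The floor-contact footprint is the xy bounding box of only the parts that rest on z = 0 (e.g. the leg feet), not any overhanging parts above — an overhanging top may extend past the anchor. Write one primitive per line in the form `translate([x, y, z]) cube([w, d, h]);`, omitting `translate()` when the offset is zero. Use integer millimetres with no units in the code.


translate([321, 276, 0]) cube([4390, 145, 2430]);
translate([321, 3641, 0]) cube([4390, 145, 2430]);
translate([321, 421, 0]) cube([145, 3220, 2430]);
translate([4566, 421, 0]) cube([145, 3220, 2430]);
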